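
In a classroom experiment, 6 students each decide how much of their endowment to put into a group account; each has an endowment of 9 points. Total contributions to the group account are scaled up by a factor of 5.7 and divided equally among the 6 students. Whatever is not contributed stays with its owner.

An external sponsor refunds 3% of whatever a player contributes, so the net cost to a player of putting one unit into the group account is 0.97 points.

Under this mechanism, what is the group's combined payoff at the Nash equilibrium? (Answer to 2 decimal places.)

54.00 points

Even with the mechanism, each unit contributed returns only (5.7/6) / 0.97 = 0.9794 per unit of net cost, so contributing nothing is still dominant.
At the Nash equilibrium no one contributes; group total payoff = 6 × 9 = 54.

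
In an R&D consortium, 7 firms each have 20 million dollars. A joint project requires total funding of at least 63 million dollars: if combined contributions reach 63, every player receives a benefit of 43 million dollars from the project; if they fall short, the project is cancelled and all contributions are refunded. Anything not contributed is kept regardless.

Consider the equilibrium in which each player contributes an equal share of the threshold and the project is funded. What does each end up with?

54 million dollars

Equal share of the threshold: 63/7 = 9.
At this profile no one gains by cutting their contribution: any cut drops the total below 63, the project is cancelled, contributions are refunded, and the deviator ends with 20, which is less than 20 − 9 + 43 = 54. Contributing more than 9 just wastes the excess. So contributing exactly 9 is a best response.
Each player's payoff: 20 − 9 + 43 = 54.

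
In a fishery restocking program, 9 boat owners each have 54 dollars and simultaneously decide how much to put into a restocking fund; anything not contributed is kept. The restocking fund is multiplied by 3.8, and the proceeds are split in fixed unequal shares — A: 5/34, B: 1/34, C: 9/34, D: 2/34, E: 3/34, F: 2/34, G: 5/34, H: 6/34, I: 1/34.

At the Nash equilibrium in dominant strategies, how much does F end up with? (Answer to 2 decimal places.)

Player j's private return per contributed unit is 3.8 × (j's share). Contributing is weakly dominant for j when that share is at least 1/3.8 = 0.2632, and contributing 0 is dominant otherwise.
C alone (share 9/34) is above the threshold, contributing 54; the remaining 8 contribute 0. Total contributed: 54.
F keeps 54 and receives 3.8 × 54 × 2/34 = 12.07 from the restocking fund, for a payoff of 66.07.

66.07 dollars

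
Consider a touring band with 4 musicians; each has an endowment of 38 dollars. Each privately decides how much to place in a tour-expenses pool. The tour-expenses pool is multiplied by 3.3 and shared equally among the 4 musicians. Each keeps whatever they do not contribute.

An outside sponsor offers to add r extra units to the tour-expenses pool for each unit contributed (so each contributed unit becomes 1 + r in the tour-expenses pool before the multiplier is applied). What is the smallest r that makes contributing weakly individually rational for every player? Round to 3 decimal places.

With matching at rate r, one contributed unit becomes (1 + r) in the tour-expenses pool and returns 3.3 × (1 + r) / 4 to the contributor.
Setting this equal to 1: 1 + r = 4/3.3 = 1.2121.
So the minimum matching rate is r = 1.2121 − 1 = 0.212.

0.212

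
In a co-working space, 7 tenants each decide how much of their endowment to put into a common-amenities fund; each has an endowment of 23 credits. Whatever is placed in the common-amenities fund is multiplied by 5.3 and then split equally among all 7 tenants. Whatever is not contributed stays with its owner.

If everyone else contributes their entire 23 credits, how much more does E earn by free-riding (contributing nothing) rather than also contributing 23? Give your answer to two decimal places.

5.59 credits

Switching from a contribution of 23 to 0 lets E keep an extra 23 credits, but lowers the common-amenities fund by 23, which costs E their own share of that drop: 5.3/7 × 23 = 17.41.
Net gain = 23 − 17.41 = 5.59. The private return per contributed unit (0.7571) is below 1, so free-riding is indeed the best response regardless of what the others do.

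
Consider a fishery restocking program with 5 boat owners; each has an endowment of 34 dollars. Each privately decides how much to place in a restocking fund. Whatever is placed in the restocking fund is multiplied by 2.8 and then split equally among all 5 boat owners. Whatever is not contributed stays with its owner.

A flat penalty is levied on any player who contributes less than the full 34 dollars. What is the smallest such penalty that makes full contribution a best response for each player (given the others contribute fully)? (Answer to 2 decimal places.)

Given the others contribute fully, the best deviation is to contribute 0 (any partial contribution still incurs the fine and gives up units whose private return 0.5600 is below 1).
Deviating from 34 to 0 saves 34 dollars but forfeits the deviator's share of the drop in the restocking fund: 2.8/5 × 34 = 19.04.
So the deviation gain is 34 − 19.04 = 14.96, and the fine must be at least 14.96 dollars to wipe it out.

14.96 dollars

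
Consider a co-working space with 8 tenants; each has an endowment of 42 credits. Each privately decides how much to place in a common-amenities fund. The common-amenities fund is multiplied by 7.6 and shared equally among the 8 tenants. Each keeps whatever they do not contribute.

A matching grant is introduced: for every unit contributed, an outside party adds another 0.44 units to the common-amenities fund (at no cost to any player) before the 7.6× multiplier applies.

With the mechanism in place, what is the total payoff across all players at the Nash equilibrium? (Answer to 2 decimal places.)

3677.18 credits

With the mechanism, a contributed unit returns 7.6 × 1.44 / 8 = 1.3680 per unit of net cost to the contributor — now above 1 — so contributing fully is weakly dominant for every player.
So the Nash equilibrium is full contribution by all 8; the group earns 7.6 × 1.44 × 336 = 3677.18.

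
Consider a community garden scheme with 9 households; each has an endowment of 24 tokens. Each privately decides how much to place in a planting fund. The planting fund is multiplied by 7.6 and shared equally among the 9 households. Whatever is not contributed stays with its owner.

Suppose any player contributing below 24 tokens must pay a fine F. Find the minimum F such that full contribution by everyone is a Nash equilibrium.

Given the others contribute fully, the best deviation is to contribute 0 (any partial contribution still incurs the fine and gives up units whose private return 0.8444 is below 1).
Deviating from 24 to 0 saves 24 tokens but forfeits the deviator's share of the drop in the planting fund: 7.6/9 × 24 = 20.27.
So the deviation gain is 24 − 20.27 = 3.73, and the fine must be at least 3.73 tokens to wipe it out.

3.73 tokens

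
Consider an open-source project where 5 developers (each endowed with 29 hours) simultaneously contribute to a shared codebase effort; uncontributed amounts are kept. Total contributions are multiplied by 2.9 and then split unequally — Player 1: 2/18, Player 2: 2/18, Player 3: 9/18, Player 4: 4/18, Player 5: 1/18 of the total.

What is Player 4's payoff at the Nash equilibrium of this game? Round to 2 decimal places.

Player j's private return per contributed unit is 2.9 × (j's share). Contributing is weakly dominant for j when that share is at least 1/2.9 = 0.3448, and contributing 0 is dominant otherwise.
Only Player 3 (9/18) clears that bar, contributing 29; the remaining 4 contribute 0. Total contributed: 29.
Player 4 keeps 29 and receives 2.9 × 29 × 4/18 = 18.69 from the shared codebase effort, for a payoff of 47.69.

47.69 hours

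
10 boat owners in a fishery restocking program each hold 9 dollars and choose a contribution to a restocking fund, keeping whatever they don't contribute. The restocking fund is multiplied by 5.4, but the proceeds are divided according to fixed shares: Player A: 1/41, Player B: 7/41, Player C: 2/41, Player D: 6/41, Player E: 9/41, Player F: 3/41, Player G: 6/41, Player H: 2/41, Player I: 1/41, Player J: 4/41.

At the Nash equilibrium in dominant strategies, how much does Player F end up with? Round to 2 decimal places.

For player j, contributing a unit is worthwhile iff 5.4 × (j's share) ≥ 1, i.e. iff j's share is at least 0.1852.
The only share above 0.1852 is Player E's 9/41, contributing 9; the remaining 9 contribute 0. Total contributed: 9.
Player F keeps 9 and receives 5.4 × 9 × 3/41 = 3.56 from the restocking fund, for a payoff of 12.56.

12.56 dollars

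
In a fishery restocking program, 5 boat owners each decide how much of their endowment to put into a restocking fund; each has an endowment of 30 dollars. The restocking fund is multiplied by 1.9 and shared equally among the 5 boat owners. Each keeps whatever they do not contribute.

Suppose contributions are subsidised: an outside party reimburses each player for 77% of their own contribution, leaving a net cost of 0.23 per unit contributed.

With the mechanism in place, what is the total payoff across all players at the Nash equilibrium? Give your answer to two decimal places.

400.50 dollars

Under the mechanism each unit contributed yields (1.9/5) / 0.23 = 1.6522 back to its contributor per unit of net cost, which exceeds 1, making full contribution the dominant choice for everyone.
So the Nash equilibrium is full contribution by all 5; the group earns 5 × (30 × 0.77 + 1.9 × 30) = 400.50.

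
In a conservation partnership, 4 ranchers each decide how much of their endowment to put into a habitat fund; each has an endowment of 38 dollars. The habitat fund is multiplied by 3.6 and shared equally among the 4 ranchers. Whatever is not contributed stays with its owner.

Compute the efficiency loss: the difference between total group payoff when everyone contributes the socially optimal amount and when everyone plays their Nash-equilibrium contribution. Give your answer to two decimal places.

Each contributed unit returns 3.6/4 = 0.9000 to its contributor — below 1 — so contributing 0 is dominant for every player. At the Nash equilibrium everyone keeps their 38, and the group total is 4 × 38 = 152.
Each contributed unit returns 3.600 to the group as a whole (0.9000 to each of 4 players), which exceeds 1, so the social optimum is full contribution: group total = 3.600 × 152 = 547.20.
Efficiency loss = 547.20 − 152 = 395.20.

395.20 dollars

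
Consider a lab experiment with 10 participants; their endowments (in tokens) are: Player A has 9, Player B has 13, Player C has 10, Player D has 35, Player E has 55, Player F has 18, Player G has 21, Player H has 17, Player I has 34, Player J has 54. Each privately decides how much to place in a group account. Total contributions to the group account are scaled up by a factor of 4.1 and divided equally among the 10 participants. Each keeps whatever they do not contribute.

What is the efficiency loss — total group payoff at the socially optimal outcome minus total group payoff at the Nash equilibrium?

824.60 tokens

The private return per contributed unit is 4.1/10 = 0.4100 < 1 for every player regardless of endowment, so the Nash equilibrium is zero contribution and the group total is Σ E_j = 9 + 13 + 10 + 35 + 55 + 18 + 21 + 17 + 34 + 54 = 266.
Each contributed unit returns 4.100 to the group, so the social optimum is full contribution by everyone: group total = 4.100 × 266 = 1090.60.
Efficiency loss = (4.100 − 1) × 266 = 824.60.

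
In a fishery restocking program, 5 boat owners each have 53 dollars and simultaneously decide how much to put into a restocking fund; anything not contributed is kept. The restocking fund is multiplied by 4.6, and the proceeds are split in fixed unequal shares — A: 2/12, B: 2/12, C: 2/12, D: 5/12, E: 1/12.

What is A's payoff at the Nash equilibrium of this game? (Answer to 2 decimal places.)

Player j's private return per contributed unit is 4.6 × (j's share). Contributing is weakly dominant for j when that share is at least 1/4.6 = 0.2174, and contributing 0 is dominant otherwise.
The only share above 0.2174 is D's 5/12, contributing 53; the remaining 4 contribute 0. Total contributed: 53.
A keeps 53 and receives 4.6 × 53 × 2/12 = 40.63 from the restocking fund, for a payoff of 93.63.

93.63 dollars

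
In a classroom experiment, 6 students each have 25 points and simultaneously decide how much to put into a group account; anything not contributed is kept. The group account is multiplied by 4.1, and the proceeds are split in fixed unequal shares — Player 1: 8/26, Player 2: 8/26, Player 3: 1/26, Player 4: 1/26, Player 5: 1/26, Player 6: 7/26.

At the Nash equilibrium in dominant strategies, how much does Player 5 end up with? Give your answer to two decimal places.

36.83 points

Each unit j contributes comes back to j as 4.1 × (j's share), so j prefers to contribute only if that share exceeds 1/4.1 = 0.2439; otherwise keeping the unit dominates.
Player 1, Player 2 and Player 6 are above the threshold, contributing 25 each; the remaining 3 contribute 0. Total contributed: 75.
Player 5 keeps 25 and receives 4.1 × 75 × 1/26 = 11.83 from the group account, for a payoff of 36.83.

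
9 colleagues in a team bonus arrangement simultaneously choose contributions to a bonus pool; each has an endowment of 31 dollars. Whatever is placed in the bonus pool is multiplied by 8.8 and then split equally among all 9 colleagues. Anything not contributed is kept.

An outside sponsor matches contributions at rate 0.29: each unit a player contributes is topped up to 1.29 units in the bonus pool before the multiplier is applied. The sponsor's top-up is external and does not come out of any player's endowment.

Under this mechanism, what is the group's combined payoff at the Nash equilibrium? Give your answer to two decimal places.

Under the mechanism each unit contributed yields 8.8 × 1.29 / 9 = 1.2613 back to its contributor per unit of net cost, which exceeds 1, making full contribution the dominant choice for everyone.
So the Nash equilibrium is full contribution by all 9; the group earns 8.8 × 1.29 × 279 = 3167.21.

3167.21 dollars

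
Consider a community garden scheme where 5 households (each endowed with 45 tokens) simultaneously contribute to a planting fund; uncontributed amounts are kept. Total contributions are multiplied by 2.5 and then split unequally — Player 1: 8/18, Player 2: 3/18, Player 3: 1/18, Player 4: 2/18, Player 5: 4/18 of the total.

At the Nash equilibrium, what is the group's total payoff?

292.50 tokens

Each unit j contributes comes back to j as 2.5 × (j's share), so j prefers to contribute only if that share exceeds 1/2.5 = 0.4000; otherwise keeping the unit dominates.
Player 1 alone (share 8/18) is above the threshold, contributing 45; the remaining 4 contribute 0. Total contributed: 45.
The planting fund pays out 2.5 × 45 = 112.50 in total (split across the unequal shares, but the aggregate is all that matters for the group sum).
The 4 free-riders keep 45 each, adding 180. Group total = 180 + 112.50 = 292.50.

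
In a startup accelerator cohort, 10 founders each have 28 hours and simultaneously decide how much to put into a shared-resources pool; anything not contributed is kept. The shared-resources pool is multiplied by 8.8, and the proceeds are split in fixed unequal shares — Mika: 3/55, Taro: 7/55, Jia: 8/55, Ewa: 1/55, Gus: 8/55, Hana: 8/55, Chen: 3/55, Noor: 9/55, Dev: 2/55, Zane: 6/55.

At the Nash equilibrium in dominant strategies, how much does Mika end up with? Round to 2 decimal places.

95.20 hours

Player j's private return per contributed unit is 8.8 × (j's share). Contributing is weakly dominant for j when that share is at least 1/8.8 = 0.1136, and contributing 0 is dominant otherwise.
Taro, Jia, Gus, Hana and Noor are above the threshold, contributing 28 each; the remaining 5 contribute 0. Total contributed: 140.
Mika keeps 28 and receives 8.8 × 140 × 3/55 = 67.20 from the shared-resources pool, for a payoff of 95.20.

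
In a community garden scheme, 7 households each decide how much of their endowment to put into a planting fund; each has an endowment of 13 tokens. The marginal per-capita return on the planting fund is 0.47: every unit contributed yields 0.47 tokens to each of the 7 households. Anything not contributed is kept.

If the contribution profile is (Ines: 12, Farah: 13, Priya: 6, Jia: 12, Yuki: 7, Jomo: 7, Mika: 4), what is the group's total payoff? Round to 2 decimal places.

Total contributed: 12 + 13 + 6 + 12 + 7 + 7 + 4 = 61; total kept: 7 × 13 − 61 = 30.
The planting fund pays out 0.47 × 7 × 61 = 200.69 in aggregate.
Group total = 30 + 200.69 = 230.69.

230.69 tokens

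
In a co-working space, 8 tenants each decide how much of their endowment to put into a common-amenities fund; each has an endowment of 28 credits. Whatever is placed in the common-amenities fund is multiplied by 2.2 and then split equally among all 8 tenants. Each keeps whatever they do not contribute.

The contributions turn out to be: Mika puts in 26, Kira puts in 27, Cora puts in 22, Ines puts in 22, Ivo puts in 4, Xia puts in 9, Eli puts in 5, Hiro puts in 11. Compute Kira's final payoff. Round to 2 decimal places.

35.65 credits

Total contributed: 26 + 27 + 22 + 22 + 4 + 9 + 5 + 11 = 126.
Each receives 2.2 × 126 / 8 = 34.65 from the common-amenities fund.
Kira keeps 28 − 27 = 1, so Kira's payoff is 1 + 34.65 = 35.65.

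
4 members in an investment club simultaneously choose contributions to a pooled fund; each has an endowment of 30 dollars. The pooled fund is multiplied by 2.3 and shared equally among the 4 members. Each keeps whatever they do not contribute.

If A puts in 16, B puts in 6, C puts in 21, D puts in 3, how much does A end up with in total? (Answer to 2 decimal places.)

40.45 dollars

Total contributed: 16 + 6 + 21 + 3 = 46.
Each receives 2.3 × 46 / 4 = 26.45 from the pooled fund.
A keeps 30 − 16 = 14, so A's payoff is 14 + 26.45 = 40.45.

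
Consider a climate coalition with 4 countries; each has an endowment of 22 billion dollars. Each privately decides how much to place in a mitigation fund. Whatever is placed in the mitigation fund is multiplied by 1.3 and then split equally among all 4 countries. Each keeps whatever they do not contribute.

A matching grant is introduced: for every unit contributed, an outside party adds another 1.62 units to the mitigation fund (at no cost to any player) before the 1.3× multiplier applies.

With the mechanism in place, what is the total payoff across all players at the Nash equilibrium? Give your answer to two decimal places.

88.00 billion dollars

The effective private return is 1.3 × 2.62 / 4 = 0.8515, which is still under 1, so the mechanism doesn't change anyone's dominant strategy: zero contribution.
Everyone keeps their endowment and the group total is 4 × 22 = 88.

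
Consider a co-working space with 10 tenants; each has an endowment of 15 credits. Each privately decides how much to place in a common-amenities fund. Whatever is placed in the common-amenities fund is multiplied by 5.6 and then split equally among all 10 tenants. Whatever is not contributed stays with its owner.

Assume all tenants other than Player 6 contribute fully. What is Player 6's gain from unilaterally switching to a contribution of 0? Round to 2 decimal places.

6.60 credits

Switching from a contribution of 15 to 0 lets Player 6 keep an extra 15 credits, but lowers the common-amenities fund by 15, which costs Player 6 their own share of that drop: 5.6/10 × 15 = 8.40.
Net gain = 15 − 8.40 = 6.60. The private return per contributed unit (0.5600) is below 1, so free-riding is indeed the best response regardless of what the others do.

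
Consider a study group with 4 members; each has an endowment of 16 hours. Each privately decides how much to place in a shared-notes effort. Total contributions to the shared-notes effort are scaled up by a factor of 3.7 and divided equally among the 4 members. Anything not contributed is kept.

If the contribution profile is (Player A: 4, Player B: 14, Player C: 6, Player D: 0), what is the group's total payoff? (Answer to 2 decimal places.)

Total contributed: 4 + 14 + 6 + 0 = 24; total kept: 4 × 16 − 24 = 40.
The shared-notes effort pays out 3.7 × 24 = 88.80 in aggregate.
Group total = 40 + 88.80 = 128.80.

128.80 hours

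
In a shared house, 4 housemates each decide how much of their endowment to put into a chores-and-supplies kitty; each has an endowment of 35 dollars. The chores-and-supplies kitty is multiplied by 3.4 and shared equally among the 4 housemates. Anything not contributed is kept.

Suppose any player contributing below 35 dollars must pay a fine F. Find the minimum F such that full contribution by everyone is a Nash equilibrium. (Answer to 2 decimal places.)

5.25 dollars

Given the others contribute fully, the best deviation is to contribute 0 (any partial contribution still incurs the fine and gives up units whose private return 0.8500 is below 1).
Deviating from 35 to 0 saves 35 dollars but forfeits the deviator's share of the drop in the chores-and-supplies kitty: 3.4/4 × 35 = 29.75.
So the deviation gain is 35 − 29.75 = 5.25, and the fine must be at least 5.25 dollars to wipe it out.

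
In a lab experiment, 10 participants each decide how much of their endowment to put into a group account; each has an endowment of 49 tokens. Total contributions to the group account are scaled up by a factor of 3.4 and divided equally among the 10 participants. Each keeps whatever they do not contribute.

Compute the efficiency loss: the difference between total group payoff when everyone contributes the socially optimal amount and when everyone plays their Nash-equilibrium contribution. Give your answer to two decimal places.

1176.00 tokens

Each contributed unit returns 3.4/10 = 0.3400 to its contributor — below 1 — so contributing 0 is dominant for every player. At the Nash equilibrium everyone keeps their 49, and the group total is 10 × 49 = 490.
Each contributed unit returns 3.400 to the group as a whole (0.3400 to each of 10 players), which exceeds 1, so the social optimum is full contribution: group total = 3.400 × 490 = 1666.00.
Efficiency loss = 1666.00 − 490 = 1176.00.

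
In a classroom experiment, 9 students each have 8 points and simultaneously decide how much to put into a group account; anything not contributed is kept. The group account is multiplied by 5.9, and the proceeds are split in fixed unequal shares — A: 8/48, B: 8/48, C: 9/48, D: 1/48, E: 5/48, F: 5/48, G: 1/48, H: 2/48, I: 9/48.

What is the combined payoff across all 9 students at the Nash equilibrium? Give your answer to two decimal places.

150.40 points

A player with share s gets back 5.9·s per unit contributed, so full contribution is dominant for anyone with s > 1/5.9 = 0.1695 and zero contribution is dominant for anyone below.
C and I clear that bar, contributing 8 each; the remaining 7 contribute 0. Total contributed: 16.
The group account pays out 5.9 × 16 = 94.40 in total (split across the unequal shares, but the aggregate is all that matters for the group sum).
The 7 free-riders keep 8 each, adding 56. Group total = 56 + 94.40 = 150.40.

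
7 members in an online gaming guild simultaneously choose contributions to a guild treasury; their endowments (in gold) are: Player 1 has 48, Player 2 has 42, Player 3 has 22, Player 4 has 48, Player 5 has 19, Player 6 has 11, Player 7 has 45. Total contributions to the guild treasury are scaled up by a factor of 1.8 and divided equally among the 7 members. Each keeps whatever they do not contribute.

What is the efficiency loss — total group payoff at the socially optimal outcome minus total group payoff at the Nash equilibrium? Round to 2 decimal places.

188.00 gold

The private return per contributed unit is 1.8/7 = 0.2571 < 1 for every player regardless of endowment, so the Nash equilibrium is zero contribution and the group total is Σ E_j = 48 + 42 + 22 + 48 + 19 + 11 + 45 = 235.
Each contributed unit returns 1.800 to the group, so the social optimum is full contribution by everyone: group total = 1.800 × 235 = 423.00.
Efficiency loss = (1.800 − 1) × 235 = 188.00.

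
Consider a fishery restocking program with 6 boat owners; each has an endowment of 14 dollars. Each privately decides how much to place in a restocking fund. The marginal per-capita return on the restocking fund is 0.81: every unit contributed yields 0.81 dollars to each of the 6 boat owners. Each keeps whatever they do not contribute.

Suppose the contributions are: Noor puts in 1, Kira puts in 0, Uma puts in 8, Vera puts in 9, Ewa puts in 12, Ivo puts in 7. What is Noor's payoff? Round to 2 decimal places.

Total contributed: 1 + 0 + 8 + 9 + 12 + 7 = 37.
Each receives 0.81 × 37 = 29.97 from the restocking fund.
Noor keeps 14 − 1 = 13, so Noor's payoff is 13 + 29.97 = 42.97.

42.97 dollars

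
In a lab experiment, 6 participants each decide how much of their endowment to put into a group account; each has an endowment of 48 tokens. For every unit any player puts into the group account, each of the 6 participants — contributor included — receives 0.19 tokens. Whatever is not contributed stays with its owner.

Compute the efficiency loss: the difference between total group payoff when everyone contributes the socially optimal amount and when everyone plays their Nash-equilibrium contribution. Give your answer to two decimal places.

The private return per contributed unit is 0.19 < 1, so contributing 0 is dominant for every player. At the Nash equilibrium everyone keeps their 48, and the group total is 6 × 48 = 288.
Each contributed unit returns 1.140 to the group as a whole (0.19 to each of 6 players), which exceeds 1, so the social optimum is full contribution: group total = 1.140 × 288 = 328.32.
Efficiency loss = 328.32 − 288 = 40.32.

40.32 tokens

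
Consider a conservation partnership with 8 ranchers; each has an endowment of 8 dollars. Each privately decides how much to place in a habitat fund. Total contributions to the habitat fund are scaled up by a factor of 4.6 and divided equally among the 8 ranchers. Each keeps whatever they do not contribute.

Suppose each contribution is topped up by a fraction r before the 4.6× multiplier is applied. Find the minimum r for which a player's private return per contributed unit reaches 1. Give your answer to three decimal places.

0.739

With matching at rate r, one contributed unit becomes (1 + r) in the habitat fund and returns 4.6 × (1 + r) / 8 to the contributor.
Setting this equal to 1: 1 + r = 8/4.6 = 1.7391.
So the minimum matching rate is r = 1.7391 − 1 = 0.739.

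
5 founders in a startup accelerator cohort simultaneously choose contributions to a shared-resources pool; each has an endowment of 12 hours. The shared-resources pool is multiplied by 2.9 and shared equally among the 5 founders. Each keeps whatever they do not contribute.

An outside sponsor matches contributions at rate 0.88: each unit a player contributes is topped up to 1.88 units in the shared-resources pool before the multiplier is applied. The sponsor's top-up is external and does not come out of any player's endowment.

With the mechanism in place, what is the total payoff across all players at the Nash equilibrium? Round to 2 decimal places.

327.12 hours

Under the mechanism each unit contributed yields 2.9 × 1.88 / 5 = 1.0904 back to its contributor per unit of net cost, which exceeds 1, making full contribution the dominant choice for everyone.
At the Nash equilibrium everyone contributes 12. Group total payoff = 2.9 × 1.88 × 60 = 327.12.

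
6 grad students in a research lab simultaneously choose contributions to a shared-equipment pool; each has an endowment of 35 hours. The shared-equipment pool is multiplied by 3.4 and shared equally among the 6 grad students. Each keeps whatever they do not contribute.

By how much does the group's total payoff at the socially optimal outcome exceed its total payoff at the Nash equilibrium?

Each contributed unit returns 3.4/6 = 0.5667 to its contributor — below 1 — so contributing 0 is dominant for every player. At the Nash equilibrium everyone keeps their 35, and the group total is 6 × 35 = 210.
Each contributed unit returns 3.400 to the group as a whole (0.5667 to each of 6 players), which exceeds 1, so the social optimum is full contribution: group total = 3.400 × 210 = 714.00.
Efficiency loss = 714.00 − 210 = 504.00.

504.00 hours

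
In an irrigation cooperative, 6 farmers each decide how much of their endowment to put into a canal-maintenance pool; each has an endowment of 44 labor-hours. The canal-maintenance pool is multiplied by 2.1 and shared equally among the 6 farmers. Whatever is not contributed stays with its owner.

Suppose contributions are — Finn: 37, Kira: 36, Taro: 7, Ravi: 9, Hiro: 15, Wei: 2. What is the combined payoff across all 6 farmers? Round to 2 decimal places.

Total contributed: 37 + 36 + 7 + 9 + 15 + 2 = 106; total kept: 6 × 44 − 106 = 158.
The canal-maintenance pool pays out 2.1 × 106 = 222.60 in aggregate.
Group total = 158 + 222.60 = 380.60.

380.60 labor-hours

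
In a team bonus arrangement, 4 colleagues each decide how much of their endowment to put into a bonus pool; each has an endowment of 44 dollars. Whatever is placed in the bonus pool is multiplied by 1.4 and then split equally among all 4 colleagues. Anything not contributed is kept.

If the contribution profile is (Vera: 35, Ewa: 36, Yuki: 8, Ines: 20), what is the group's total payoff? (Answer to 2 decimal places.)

215.60 dollars

Total contributed: 35 + 36 + 8 + 20 = 99; total kept: 4 × 44 − 99 = 77.
The bonus pool pays out 1.4 × 99 = 138.60 in aggregate.
Group total = 77 + 138.60 = 215.60.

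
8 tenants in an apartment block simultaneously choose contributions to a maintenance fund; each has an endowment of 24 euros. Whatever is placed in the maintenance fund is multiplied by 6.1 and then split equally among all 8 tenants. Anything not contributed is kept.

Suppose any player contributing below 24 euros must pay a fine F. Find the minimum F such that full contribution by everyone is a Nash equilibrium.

5.70 euros

Given the others contribute fully, the best deviation is to contribute 0 (any partial contribution still incurs the fine and gives up units whose private return 0.7625 is below 1).
Deviating from 24 to 0 saves 24 euros but forfeits the deviator's share of the drop in the maintenance fund: 6.1/8 × 24 = 18.30.
So the deviation gain is 24 − 18.30 = 5.70, and the fine must be at least 5.70 euros to wipe it out.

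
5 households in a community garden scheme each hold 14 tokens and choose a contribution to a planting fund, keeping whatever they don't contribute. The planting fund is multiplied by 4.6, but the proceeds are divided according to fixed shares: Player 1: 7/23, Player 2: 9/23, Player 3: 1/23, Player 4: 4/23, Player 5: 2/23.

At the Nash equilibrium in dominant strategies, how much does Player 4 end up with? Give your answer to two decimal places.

Each unit j contributes comes back to j as 4.6 × (j's share), so j prefers to contribute only if that share exceeds 1/4.6 = 0.2174; otherwise keeping the unit dominates.
Player 1 and Player 2 clear that bar, contributing 14 each; the remaining 3 contribute 0. Total contributed: 28.
Player 4 keeps 14 and receives 4.6 × 28 × 4/23 = 22.40 from the planting fund, for a payoff of 36.40.

36.40 tokens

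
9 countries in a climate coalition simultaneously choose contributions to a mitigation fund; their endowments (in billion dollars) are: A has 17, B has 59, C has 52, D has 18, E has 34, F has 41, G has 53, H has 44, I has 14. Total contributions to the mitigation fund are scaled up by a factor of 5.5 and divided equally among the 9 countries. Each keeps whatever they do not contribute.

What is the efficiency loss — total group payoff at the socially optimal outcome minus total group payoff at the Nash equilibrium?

The private return per contributed unit is 5.5/9 = 0.6111 < 1 for every player regardless of endowment, so the Nash equilibrium is zero contribution and the group total is Σ E_j = 17 + 59 + 52 + 18 + 34 + 41 + 53 + 44 + 14 = 332.
Each contributed unit returns 5.500 to the group, so the social optimum is full contribution by everyone: group total = 5.500 × 332 = 1826.00.
Efficiency loss = (5.500 − 1) × 332 = 1494.00.

1494.00 billion dollars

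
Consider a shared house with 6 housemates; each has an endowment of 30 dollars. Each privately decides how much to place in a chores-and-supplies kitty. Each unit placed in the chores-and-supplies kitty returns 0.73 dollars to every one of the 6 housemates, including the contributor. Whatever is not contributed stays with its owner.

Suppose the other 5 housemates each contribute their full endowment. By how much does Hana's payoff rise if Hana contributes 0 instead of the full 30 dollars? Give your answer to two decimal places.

Switching from a contribution of 30 to 0 lets Hana keep an extra 30 dollars, but lowers the chores-and-supplies kitty by 30, which costs Hana their own share of that drop: 0.73 × 30 = 21.90.
Net gain = 30 − 21.90 = 8.10. The private return per contributed unit (0.73) is below 1, so free-riding is indeed the best response regardless of what the others do.

8.10 dollars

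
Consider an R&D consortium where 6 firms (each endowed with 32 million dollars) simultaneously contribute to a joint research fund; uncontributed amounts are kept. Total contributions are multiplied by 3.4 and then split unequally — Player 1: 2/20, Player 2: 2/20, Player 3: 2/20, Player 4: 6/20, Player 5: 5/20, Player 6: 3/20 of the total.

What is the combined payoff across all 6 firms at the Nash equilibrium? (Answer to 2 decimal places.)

268.80 million dollars

Each unit j contributes comes back to j as 3.4 × (j's share), so j prefers to contribute only if that share exceeds 1/3.4 = 0.2941; otherwise keeping the unit dominates.
Player 4 alone (share 6/20) is above the threshold, contributing 32; the remaining 5 contribute 0. Total contributed: 32.
The joint research fund pays out 3.4 × 32 = 108.80 in total (split across the unequal shares, but the aggregate is all that matters for the group sum).
The 5 free-riders keep 32 each, adding 160. Group total = 160 + 108.80 = 268.80.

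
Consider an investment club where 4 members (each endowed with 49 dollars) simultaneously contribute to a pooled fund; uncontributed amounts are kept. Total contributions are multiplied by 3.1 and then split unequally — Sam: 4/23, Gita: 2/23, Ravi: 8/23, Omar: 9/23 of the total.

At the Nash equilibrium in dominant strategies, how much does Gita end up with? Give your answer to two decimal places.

Each unit j contributes comes back to j as 3.1 × (j's share), so j prefers to contribute only if that share exceeds 1/3.1 = 0.3226; otherwise keeping the unit dominates.
The shares above 0.3226 belong to Ravi and Omar, contributing 49 each; the remaining 2 contribute 0. Total contributed: 98.
Gita keeps 49 and receives 3.1 × 98 × 2/23 = 26.42 from the pooled fund, for a payoff of 75.42.

75.42 dollars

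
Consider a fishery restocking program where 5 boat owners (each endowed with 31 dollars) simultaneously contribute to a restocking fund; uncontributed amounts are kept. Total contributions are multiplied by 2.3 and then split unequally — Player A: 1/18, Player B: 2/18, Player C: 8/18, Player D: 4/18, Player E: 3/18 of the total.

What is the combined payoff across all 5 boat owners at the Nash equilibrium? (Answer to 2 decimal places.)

195.30 dollars

A player with share s gets back 2.3·s per unit contributed, so full contribution is dominant for anyone with s > 1/2.3 = 0.4348 and zero contribution is dominant for anyone below.
The only share above 0.4348 is Player C's 8/18, contributing 31; the remaining 4 contribute 0. Total contributed: 31.
The restocking fund pays out 2.3 × 31 = 71.30 in total (split across the unequal shares, but the aggregate is all that matters for the group sum).
The 4 free-riders keep 31 each, adding 124. Group total = 124 + 71.30 = 195.30.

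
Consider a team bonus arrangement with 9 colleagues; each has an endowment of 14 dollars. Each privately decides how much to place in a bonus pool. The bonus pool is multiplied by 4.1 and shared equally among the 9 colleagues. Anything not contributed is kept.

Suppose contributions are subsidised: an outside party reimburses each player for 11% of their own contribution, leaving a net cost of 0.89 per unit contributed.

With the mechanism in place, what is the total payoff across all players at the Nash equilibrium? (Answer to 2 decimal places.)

The effective private return is (4.1/9) / 0.89 = 0.5119, which is still under 1, so the mechanism doesn't change anyone's dominant strategy: zero contribution.
At the Nash equilibrium no one contributes; group total payoff = 9 × 14 = 126.

126.00 dollars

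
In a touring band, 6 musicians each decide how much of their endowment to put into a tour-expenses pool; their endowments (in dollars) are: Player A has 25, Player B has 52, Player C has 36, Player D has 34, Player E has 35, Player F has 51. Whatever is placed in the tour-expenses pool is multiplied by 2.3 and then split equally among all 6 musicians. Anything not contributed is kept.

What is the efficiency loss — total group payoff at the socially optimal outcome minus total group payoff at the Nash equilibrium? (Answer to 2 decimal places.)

The private return per contributed unit is 2.3/6 = 0.3833 < 1 for every player regardless of endowment, so the Nash equilibrium is zero contribution and the group total is Σ E_j = 25 + 52 + 36 + 34 + 35 + 51 = 233.
Each contributed unit returns 2.300 to the group, so the social optimum is full contribution by everyone: group total = 2.300 × 233 = 535.90.
Efficiency loss = (2.300 − 1) × 233 = 302.90.

302.90 dollars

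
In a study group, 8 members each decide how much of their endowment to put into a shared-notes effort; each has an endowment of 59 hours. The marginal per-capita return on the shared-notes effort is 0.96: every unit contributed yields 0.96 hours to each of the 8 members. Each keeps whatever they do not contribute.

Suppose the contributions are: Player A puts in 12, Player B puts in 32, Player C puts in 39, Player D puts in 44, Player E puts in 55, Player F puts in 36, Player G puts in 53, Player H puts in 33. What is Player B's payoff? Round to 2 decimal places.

Total contributed: 12 + 32 + 39 + 44 + 55 + 36 + 53 + 33 = 304.
Each receives 0.96 × 304 = 291.84 from the shared-notes effort.
Player B keeps 59 − 32 = 27, so Player B's payoff is 27 + 291.84 = 318.84.

318.84 hours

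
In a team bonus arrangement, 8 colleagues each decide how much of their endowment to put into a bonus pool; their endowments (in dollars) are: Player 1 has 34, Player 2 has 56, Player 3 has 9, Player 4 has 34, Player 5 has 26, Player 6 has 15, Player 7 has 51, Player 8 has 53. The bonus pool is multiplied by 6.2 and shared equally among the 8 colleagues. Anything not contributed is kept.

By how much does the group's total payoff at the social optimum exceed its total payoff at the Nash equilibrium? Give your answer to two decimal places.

1445.60 dollars

The private return per contributed unit is 6.2/8 = 0.7750 < 1 for every player regardless of endowment, so the Nash equilibrium is zero contribution and the group total is Σ E_j = 34 + 56 + 9 + 34 + 26 + 15 + 51 + 53 = 278.
Each contributed unit returns 6.200 to the group, so the social optimum is full contribution by everyone: group total = 6.200 × 278 = 1723.60.
Efficiency loss = (6.200 − 1) × 278 = 1445.60.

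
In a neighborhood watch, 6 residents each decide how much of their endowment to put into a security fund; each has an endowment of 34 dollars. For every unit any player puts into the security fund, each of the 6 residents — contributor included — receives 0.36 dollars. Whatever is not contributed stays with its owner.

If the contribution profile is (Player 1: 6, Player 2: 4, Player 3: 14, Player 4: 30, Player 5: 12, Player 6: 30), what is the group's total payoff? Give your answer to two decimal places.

315.36 dollars

Total contributed: 6 + 4 + 14 + 30 + 12 + 30 = 96; total kept: 6 × 34 − 96 = 108.
The security fund pays out 0.36 × 6 × 96 = 207.36 in aggregate.
Group total = 108 + 207.36 = 315.36.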